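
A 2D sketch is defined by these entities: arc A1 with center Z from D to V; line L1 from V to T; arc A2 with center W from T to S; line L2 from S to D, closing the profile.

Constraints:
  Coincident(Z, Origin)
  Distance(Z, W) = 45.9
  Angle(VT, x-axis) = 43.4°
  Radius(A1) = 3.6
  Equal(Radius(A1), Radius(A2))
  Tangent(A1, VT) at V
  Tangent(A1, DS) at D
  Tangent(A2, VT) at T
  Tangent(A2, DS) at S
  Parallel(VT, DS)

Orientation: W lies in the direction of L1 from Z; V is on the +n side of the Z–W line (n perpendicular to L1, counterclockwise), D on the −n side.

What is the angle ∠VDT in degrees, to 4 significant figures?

81.09°

The slot axis is L1's direction at 43.4°, so u = (cos 43.4°, sin 43.4°) = (0.7266, 0.6871) and n = (−sin 43.4°, cos 43.4°) = (-0.6871, 0.7266). Z is at the origin and W lies 45.9 along u from Z, so W = 45.9·u = (33.35, 31.54). Tangency of A1 to both parallel lines with radius 3.6 puts V and D at Z ± 3.6·n: V = (-2.474, 2.616), D = (2.474, -2.616). Equal radii place T and S the same way about W: T = W + 3.6·n = (30.88, 34.15), S = W − 3.6·n = (35.82, 28.92). Then cos ∠VDT = DV·DT / (|DV||DT|), giving 81.09°.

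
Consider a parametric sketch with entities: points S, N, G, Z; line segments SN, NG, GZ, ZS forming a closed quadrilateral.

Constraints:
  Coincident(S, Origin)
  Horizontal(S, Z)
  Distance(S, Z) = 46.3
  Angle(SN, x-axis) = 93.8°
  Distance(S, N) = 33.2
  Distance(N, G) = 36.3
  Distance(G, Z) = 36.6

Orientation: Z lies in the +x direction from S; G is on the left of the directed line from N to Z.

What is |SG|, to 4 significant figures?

48.49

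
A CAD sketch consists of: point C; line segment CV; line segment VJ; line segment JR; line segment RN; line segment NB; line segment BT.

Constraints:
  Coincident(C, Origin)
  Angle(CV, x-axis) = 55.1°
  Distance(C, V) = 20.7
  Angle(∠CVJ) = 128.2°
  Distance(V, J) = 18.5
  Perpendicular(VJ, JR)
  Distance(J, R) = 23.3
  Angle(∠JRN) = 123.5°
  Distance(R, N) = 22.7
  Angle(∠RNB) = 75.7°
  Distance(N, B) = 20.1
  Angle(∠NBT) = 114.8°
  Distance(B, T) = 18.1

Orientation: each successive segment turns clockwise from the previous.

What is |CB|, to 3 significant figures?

5.79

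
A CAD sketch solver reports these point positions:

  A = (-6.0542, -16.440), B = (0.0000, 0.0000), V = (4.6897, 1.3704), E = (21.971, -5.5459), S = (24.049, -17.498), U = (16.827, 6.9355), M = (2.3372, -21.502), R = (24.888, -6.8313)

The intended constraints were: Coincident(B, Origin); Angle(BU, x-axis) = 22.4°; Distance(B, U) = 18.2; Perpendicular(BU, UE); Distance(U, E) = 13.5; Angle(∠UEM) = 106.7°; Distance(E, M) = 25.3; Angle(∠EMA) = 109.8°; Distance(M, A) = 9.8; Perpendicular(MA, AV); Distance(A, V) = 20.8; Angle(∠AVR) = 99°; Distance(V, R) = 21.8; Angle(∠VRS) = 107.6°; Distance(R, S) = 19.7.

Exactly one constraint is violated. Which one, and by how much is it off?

Distance(R, S) = 19.7 — off by 9.00.

B = (0.00, 0.00) ✓; BU at 22.40° ✓; |BU| = 18.20 ✓; ∠(BU, UE) = 90.00° ✓; |UE| = 13.50 ✓; ∠UEM = 106.7° ✓; |EM| = 25.30 ✓; ∠EMA = 109.8° ✓; |MA| = 9.800 ✓; ∠(MA, AV) = 90.00° ✓; |AV| = 20.80 ✓; ∠AVR = 99.00° ✓; |VR| = 21.80 ✓; ∠VRS = 107.6° ✓; |RS| = 10.70 ✗.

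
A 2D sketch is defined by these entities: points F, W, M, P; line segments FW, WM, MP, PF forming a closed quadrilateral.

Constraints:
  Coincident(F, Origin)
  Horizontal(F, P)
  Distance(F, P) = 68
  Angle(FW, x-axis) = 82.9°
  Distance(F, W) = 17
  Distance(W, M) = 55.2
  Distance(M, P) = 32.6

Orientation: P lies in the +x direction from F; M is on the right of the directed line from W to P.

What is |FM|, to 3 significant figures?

47.4

Checks: |WM| = 55.20 ✓; |MP| = 32.60 ✓.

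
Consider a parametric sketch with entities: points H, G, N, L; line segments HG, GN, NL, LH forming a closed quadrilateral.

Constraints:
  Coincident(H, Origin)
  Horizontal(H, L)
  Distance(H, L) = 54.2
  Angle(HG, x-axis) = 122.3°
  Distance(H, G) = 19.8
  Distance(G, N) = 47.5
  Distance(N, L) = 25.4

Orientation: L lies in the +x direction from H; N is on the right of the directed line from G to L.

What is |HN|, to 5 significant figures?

31.063

Checks: |GN| = 47.50 ✓; |NL| = 25.40 ✓.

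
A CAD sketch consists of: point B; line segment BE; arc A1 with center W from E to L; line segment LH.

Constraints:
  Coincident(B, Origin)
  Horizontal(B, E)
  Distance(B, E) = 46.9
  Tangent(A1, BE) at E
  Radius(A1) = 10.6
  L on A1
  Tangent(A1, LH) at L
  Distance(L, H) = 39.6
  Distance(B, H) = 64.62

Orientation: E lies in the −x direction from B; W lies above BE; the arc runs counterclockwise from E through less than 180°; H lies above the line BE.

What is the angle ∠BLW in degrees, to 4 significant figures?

157.5°

Checks: B.y = 0.00, E.y = 0.00 ✓; |WL| = 10.60 ✓; ∠(WL, LH) = 90.00° ✓; |LH| = 39.60 ✓; |BH| = 64.62 ✓.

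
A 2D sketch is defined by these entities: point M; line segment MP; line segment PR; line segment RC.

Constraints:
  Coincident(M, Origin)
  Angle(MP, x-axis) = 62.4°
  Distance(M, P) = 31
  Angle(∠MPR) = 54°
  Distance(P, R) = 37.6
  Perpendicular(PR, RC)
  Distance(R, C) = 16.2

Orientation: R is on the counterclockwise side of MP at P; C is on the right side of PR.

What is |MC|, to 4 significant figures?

45.60

M is at the origin; MP runs at 62.4° with length 31.0, so P = 31.0·(cos 62.4°, sin 62.4°) = (14.36, 27.47). ∠MPR = 54.0°, so PR runs at 62.4° + (180° − 54.0°) = 188.4° from the x-axis; with |PR| = 37.6, R = P + 37.6·(cos 188.4°, sin 188.4°) = (-22.83, 21.98). PR ⟂ RC; with |RC| = 16.2 on the right of PR, C = R + 16.2·(-0.1461, 0.9893) = (-25.20, 38.01). Then |MC| = |C − M| = 45.60.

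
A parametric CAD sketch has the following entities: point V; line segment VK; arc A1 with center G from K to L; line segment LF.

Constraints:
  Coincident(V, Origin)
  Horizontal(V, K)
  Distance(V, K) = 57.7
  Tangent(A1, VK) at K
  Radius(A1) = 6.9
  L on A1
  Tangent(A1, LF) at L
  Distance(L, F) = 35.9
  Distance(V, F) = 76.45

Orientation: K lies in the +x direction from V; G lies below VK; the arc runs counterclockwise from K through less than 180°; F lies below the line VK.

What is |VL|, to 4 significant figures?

52.02

Checks: |GL| = 6.900 ✓; ∠(GL, LF) = 90.00° ✓; |LF| = 35.90 ✓; |VF| = 76.45 ✓.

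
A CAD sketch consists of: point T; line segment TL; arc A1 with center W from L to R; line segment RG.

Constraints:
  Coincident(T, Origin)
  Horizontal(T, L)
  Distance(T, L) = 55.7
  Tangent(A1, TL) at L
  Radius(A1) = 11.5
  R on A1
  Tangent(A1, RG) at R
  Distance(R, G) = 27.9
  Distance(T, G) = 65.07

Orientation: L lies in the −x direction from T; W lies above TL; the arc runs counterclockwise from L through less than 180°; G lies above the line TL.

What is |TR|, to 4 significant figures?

46.59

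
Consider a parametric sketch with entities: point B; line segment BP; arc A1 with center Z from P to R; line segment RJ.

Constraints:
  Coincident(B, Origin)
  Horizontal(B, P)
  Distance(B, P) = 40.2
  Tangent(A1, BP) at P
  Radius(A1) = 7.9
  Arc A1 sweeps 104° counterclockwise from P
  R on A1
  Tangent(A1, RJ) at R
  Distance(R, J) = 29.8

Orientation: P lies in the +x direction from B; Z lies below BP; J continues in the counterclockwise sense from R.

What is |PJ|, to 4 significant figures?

38.73

B is at the origin; BP is horizontal with |BP| = 40.2 and P on the +x side, so P = (40.20, 0.000). Since A1 is tangent to BP there, ZP ⟂ BP, so Z = P + (0, -7.9) = (40.20, -7.900). On A1, P sits at bearing 90° from Z; a 104° counterclockwise sweep puts R at bearing 194°, so R = Z + 7.9·(cos 194°, sin 194°) = (32.53, -9.811). Since A1 is tangent to RJ there, ZR ⟂ RJ, so RJ runs along (−sin 194°, cos 194°); with |RJ| = 29.8, J = (39.74, -38.73). Then |PJ| = |J − P| = 38.73.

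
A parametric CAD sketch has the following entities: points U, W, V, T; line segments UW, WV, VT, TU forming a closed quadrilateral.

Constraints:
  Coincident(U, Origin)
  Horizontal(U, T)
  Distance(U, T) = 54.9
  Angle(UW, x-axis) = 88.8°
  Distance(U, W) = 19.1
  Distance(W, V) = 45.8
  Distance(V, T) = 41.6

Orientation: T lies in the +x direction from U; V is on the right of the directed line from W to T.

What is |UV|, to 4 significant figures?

29.90

Checks: |WV| = 45.80 ✓; |VT| = 41.60 ✓.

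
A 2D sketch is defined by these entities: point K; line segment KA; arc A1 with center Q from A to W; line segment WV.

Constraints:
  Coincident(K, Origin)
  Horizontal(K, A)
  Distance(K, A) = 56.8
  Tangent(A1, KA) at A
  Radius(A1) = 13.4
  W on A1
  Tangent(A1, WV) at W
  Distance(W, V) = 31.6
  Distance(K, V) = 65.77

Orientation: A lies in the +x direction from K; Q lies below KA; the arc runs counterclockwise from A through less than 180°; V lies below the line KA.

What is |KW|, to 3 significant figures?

45.9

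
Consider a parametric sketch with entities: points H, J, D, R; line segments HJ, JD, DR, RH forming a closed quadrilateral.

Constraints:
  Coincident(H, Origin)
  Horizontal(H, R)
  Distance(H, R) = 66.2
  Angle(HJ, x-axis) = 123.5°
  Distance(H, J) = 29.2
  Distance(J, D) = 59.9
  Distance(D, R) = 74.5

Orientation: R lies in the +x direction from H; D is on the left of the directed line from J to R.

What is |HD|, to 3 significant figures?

70.3

H is at the origin; HR is horizontal with |HR| = 66.2 and R in +x, so R = (66.2, 0). HJ runs at 123.5° with |HJ| = 29.2, so J = (-16.1, 24.3). D is determined by |JD| = 59.9 and |DR| = 74.5 together: it lies at the intersection of circle(J, 59.9) and circle(R, 74.5). With |JR| = 85.8, the foot of the radical line on JR is 31.5 from J and the perpendicular offset is √(59.9² − 31.5²) = 51.0. Taking the left-of-JR solution: D = (28.5, 64.3).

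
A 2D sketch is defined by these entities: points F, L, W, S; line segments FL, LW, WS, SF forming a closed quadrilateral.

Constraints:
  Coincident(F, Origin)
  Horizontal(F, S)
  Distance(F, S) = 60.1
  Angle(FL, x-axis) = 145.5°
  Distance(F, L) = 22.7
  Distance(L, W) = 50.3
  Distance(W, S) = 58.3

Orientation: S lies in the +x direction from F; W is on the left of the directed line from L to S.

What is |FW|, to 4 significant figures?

48.35

F is at the origin; FS is horizontal with |FS| = 60.1 and S in +x, so S = (60.1, 0). FL runs at 145.5° with |FL| = 22.7, so L = (-18.71, 12.86). W is determined by |LW| = 50.3 and |WS| = 58.3 together: it lies at the intersection of circle(L, 50.3) and circle(S, 58.3). With |LS| = 79.85, the foot of the radical line on LS is 34.48 from L and the perpendicular offset is √(50.3² − 34.48²) = 36.62. Taking the left-of-LS solution: W = (21.22, 43.45).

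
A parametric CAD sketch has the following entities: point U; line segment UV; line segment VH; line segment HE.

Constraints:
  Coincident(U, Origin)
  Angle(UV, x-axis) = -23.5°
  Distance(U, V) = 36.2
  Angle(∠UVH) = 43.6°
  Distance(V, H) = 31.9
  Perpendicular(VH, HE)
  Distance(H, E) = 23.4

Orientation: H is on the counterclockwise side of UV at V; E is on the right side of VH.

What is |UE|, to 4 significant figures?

48.70

U is at the origin; UV runs at -23.5° with length 36.2, so V = 36.2·(cos -23.5°, sin -23.5°) = (33.20, -14.43). ∠UVH = 43.6°, so VH runs at -23.5° + (180° − 43.6°) = 112.9° from the x-axis; with |VH| = 31.9, H = V + 31.9·(cos 112.9°, sin 112.9°) = (20.78, 14.95). The perpendicularity gives HE at right angles to VH; with |HE| = 23.4 on the right of VH, E = H + 23.4·(0.9212, 0.3891) = (42.34, 24.06). Then |UE| = |E − U| = 48.70.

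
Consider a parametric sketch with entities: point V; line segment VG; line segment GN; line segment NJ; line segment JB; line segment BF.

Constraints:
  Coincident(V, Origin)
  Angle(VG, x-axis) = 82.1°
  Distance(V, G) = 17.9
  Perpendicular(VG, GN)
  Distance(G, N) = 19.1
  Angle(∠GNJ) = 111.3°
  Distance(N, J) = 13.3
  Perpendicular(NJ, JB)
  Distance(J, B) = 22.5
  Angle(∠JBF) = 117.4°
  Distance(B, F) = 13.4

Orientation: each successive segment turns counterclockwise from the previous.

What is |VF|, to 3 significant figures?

9.41

V is at the origin; VG runs at 82.1° with length 17.9, so G = (2.46, 17.7). VG ⟂ GN, so GN runs at 172°; with |GN| = 19.1, N = (-16.5, 20.4). ∠GNJ = 111.3° gives NJ at -119° from the x-axis; with |NJ| = 13.3, J = (-22.9, 8.75). NJ ⟂ JB, so JB runs at -29.2°; with |JB| = 22.5, B = (-3.31, -2.23). ∠JBF = 117.4° gives BF at 33.4° from the x-axis; with |BF| = 13.4, F = (7.88, 5.15). Then |VF| = |F − V| = 9.41.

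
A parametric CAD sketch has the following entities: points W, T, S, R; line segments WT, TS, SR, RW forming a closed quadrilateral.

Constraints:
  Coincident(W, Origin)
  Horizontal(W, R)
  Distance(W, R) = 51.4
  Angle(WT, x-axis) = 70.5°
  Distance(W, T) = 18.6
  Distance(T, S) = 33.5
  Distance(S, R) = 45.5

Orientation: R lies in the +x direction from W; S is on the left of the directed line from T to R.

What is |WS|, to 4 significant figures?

50.75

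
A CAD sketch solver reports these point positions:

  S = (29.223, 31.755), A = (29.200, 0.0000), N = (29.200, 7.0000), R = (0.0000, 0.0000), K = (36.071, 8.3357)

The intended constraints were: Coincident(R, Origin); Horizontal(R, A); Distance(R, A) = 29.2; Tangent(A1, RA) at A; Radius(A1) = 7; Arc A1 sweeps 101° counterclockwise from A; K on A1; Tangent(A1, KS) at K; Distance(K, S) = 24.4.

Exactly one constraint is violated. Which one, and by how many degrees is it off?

Tangent(A1, KS) at K — off by 5.30°.

R = (0.00, 0.00) ✓; R.y = 0.00, A.y = 0.00 ✓; |RA| = 29.20 ✓; ∠(NA, AR) = 90.00° ✓; |NA| = 7.000 ✓; bearing(N→K) − bearing(N→A) = 101.0° ✓; |NK| = 7.000 ✓; ∠(NK, KS) = 84.70° ✗; |KS| = 24.40 ✓.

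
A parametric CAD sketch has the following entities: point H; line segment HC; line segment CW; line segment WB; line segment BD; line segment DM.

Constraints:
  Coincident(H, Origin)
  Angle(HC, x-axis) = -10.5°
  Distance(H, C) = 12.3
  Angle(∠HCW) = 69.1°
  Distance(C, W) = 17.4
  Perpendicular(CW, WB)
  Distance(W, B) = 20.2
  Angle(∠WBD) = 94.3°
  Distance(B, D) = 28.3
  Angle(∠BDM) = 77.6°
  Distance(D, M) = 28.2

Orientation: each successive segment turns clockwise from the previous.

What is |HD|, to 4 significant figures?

18.67

H is at the origin; HC runs at -10.5° with length 12.3, so C = (12.09, -2.241). ∠HCW = 69.1° gives CW at -121.4° from the x-axis; with |CW| = 17.4, W = (3.028, -17.09). The perpendicularity gives WB at right angles to CW, so WB runs at 148.6°; with |WB| = 20.2, B = (-14.21, -6.569). ∠WBD = 94.3° gives BD at 62.90° from the x-axis; with |BD| = 28.3, D = (-1.321, 18.62). Then |HD| = |D − H| = 18.67.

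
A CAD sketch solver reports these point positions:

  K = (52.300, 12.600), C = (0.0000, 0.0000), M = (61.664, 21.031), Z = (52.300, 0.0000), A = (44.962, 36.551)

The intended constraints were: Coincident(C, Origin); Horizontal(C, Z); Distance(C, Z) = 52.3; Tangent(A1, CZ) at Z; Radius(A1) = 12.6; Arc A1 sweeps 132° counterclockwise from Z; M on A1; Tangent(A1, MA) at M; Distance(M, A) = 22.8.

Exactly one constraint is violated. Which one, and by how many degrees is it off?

Tangent(A1, MA) at M — off by 5.10°.

C = (0.00, 0.00) ✓; C.y = 0.00, Z.y = 0.00 ✓; |CZ| = 52.30 ✓; ∠(KZ, ZC) = 90.00° ✓; |KZ| = 12.60 ✓; bearing(K→M) − bearing(K→Z) = 132.0° ✓; |KM| = 12.60 ✓; ∠(KM, MA) = 84.90° ✗; |MA| = 22.80 ✓.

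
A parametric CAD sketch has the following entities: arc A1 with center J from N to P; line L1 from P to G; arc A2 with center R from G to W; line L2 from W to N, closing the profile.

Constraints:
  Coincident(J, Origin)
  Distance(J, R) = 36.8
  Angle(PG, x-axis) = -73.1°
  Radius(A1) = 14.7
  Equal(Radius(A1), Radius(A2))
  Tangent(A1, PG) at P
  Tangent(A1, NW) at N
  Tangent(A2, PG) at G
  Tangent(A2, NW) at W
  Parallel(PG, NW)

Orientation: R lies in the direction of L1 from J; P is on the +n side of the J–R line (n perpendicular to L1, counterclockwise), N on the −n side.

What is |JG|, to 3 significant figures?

39.6

The slot axis is L1's direction at -73.1°, so u = (cos -73.1°, sin -73.1°) = (0.291, -0.957) and n = (−sin -73.1°, cos -73.1°) = (0.957, 0.291). J is at the origin and R lies 36.8 along u from J, so R = 36.8·u = (10.7, -35.2). Tangency of A1 to both parallel lines with radius 14.7 puts P and N at J ± 14.7·n: P = (14.1, 4.27), N = (-14.1, -4.27). Equal radii place G and W the same way about R: G = R + 14.7·n = (24.8, -30.9), W = R − 14.7·n = (-3.37, -39.5). Then |JG| = |G − J| = 39.6.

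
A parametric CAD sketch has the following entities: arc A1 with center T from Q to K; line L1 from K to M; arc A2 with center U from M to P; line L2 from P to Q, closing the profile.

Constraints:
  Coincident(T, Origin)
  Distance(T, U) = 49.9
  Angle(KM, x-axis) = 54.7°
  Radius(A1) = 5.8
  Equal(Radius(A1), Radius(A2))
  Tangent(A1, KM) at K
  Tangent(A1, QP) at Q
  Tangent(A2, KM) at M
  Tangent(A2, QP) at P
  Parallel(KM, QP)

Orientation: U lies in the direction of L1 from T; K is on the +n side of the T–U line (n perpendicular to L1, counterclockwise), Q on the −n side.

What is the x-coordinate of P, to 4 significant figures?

33.57

The slot axis is L1's direction at 54.7°, so u = (cos 54.7°, sin 54.7°) = (0.5779, 0.8161) and n = (−sin 54.7°, cos 54.7°) = (-0.8161, 0.5779). T is at the origin and U lies 49.9 along u from T, so U = 49.9·u = (28.84, 40.73). Tangency of A1 to both parallel lines with radius 5.8 puts K and Q at T ± 5.8·n: K = (-4.734, 3.352), Q = (4.734, -3.352). Equal radii place M and P the same way about U: M = U + 5.8·n = (24.10, 44.08), P = U − 5.8·n = (33.57, 37.37). So P.x = 33.57.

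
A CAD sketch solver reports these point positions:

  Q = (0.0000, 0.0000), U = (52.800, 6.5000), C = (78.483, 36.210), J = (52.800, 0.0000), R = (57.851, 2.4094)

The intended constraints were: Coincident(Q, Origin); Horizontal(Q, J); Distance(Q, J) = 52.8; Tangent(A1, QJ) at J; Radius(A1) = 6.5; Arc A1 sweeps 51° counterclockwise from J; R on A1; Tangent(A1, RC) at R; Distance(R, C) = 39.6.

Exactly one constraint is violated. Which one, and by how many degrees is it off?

Tangent(A1, RC) at R — off by 7.60°.

Q = (0.00, 0.00) ✓; Q.y = 0.00, J.y = 0.00 ✓; |QJ| = 52.80 ✓; ∠(UJ, JQ) = 90.00° ✓; |UJ| = 6.500 ✓; bearing(U→R) − bearing(U→J) = 51.00° ✓; |UR| = 6.500 ✓; ∠(UR, RC) = 82.40° ✗; |RC| = 39.60 ✓.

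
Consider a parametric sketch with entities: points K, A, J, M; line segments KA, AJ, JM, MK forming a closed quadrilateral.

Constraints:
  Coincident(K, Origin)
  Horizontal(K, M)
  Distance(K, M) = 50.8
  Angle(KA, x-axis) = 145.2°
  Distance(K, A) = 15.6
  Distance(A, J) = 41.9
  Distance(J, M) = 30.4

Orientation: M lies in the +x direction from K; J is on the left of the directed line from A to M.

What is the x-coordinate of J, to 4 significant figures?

27.67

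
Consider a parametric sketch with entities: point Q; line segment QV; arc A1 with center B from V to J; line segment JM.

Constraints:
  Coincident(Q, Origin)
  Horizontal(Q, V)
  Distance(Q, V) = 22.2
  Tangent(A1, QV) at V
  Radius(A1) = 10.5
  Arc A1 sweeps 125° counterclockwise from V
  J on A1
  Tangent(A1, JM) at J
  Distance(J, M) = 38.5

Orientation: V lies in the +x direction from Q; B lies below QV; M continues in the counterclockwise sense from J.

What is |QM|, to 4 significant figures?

59.86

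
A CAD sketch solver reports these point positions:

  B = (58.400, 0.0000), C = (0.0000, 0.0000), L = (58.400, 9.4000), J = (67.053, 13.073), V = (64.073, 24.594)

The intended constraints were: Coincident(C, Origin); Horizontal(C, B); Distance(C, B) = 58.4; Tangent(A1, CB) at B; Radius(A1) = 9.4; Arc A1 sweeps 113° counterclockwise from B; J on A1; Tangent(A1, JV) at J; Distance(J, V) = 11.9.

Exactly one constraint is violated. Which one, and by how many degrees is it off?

Tangent(A1, JV) at J — off by 8.50°.

C = (0.00, 0.00) ✓; C.y = 0.00, B.y = 0.00 ✓; |CB| = 58.40 ✓; ∠(LB, BC) = 90.00° ✓; |LB| = 9.400 ✓; bearing(L→J) − bearing(L→B) = 113.0° ✓; |LJ| = 9.400 ✓; ∠(LJ, JV) = 98.50° ✗; |JV| = 11.90 ✓.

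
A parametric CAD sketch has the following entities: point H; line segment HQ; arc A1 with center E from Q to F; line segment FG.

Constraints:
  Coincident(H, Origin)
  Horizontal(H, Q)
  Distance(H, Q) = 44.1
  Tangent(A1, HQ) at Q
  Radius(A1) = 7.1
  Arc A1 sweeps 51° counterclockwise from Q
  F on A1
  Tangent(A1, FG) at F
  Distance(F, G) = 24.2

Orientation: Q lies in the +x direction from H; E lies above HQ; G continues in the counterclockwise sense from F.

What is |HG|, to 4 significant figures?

68.30

H is at the origin; HQ is horizontal with |HQ| = 44.1 and Q on the +x side, so Q = (44.10, 0.000). The tangent condition forces EQ to be normal to HQ, so E = Q + (0, 7.1) = (44.10, 7.100). On A1, Q sits at bearing -90° from E; a 51° counterclockwise sweep puts F at bearing -39°, so F = E + 7.1·(cos -39°, sin -39°) = (49.62, 2.632). The tangent condition forces EF to be normal to FG, so FG runs along (−sin -39°, cos -39°); with |FG| = 24.2, G = (64.85, 21.44). Then |HG| = |G − H| = 68.30.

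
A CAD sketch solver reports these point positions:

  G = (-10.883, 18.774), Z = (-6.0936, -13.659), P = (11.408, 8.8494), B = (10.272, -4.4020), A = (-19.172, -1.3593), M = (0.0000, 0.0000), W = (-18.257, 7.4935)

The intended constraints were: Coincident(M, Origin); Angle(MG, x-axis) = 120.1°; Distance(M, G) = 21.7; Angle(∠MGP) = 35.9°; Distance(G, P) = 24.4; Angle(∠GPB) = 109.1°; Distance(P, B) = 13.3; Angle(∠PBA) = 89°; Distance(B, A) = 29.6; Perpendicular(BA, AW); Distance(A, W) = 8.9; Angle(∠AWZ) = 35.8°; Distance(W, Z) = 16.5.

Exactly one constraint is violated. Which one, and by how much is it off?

Distance(W, Z) = 16.5 — off by 7.90.

M = (0.00, 0.00) ✓; MG at 120.1° ✓; |MG| = 21.70 ✓; ∠MGP = 35.90° ✓; |GP| = 24.40 ✓; ∠GPB = 109.1° ✓; |PB| = 13.30 ✓; ∠PBA = 89.00° ✓; |BA| = 29.60 ✓; ∠(BA, AW) = 90.00° ✓; |AW| = 8.900 ✓; ∠AWZ = 35.80° ✓; |WZ| = 24.40 ✗.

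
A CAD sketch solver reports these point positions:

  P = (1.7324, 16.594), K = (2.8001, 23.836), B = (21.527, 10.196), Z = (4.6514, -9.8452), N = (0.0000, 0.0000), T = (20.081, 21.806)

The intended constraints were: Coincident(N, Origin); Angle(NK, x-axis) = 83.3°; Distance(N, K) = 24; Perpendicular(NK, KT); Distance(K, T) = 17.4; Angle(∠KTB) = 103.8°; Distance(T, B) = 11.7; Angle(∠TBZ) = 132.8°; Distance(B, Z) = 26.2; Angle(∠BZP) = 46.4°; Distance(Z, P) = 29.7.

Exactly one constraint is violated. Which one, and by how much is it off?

Distance(Z, P) = 29.7 — off by 3.10.

N = (0.00, 0.00) ✓; NK at 83.30° ✓; |NK| = 24.00 ✓; ∠(NK, KT) = 90.00° ✓; |KT| = 17.40 ✓; ∠KTB = 103.8° ✓; |TB| = 11.70 ✓; ∠TBZ = 132.8° ✓; |BZ| = 26.20 ✓; ∠BZP = 46.40° ✓; |ZP| = 26.60 ✗.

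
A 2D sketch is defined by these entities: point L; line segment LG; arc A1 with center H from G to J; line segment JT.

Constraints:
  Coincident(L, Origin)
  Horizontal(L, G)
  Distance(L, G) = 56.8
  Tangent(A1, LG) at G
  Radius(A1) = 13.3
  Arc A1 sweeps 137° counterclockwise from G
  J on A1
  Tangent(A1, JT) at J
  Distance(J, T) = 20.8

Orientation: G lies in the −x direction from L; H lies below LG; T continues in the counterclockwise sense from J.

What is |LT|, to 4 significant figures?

62.86

On A1, G sits at bearing 90° from H; a 137° counterclockwise sweep puts J at bearing 227°, so J = H + 13.3·(cos 227°, sin 227°) = (-65.87, -23.03). Tangency of A1 to JT means the radius HJ is perpendicular to JT, so JT runs along (−sin 227°, cos 227°); with |JT| = 20.8, T = (-50.66, -37.21). Then |LT| = |T − L| = 62.86.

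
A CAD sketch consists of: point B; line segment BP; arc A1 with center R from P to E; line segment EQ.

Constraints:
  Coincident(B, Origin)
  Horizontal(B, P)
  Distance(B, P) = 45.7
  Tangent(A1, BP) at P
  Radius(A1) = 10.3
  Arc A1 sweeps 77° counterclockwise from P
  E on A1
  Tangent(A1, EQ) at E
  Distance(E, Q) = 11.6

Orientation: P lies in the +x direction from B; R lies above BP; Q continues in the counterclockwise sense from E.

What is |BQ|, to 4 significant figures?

61.45

B is at the origin; B and P share the same y with |BP| = 45.7 and P on the +x side, so P = (45.70, 0.000). A1 meets BP tangentially, so RP is at right angles to BP, so R = P + (0, 10.3) = (45.70, 10.30). On A1, P sits at bearing -90° from R; a 77° counterclockwise sweep puts E at bearing -13°, so E = R + 10.3·(cos -13°, sin -13°) = (55.74, 7.983). A1 meets EQ tangentially, so RE is at right angles to EQ, so EQ runs along (−sin -13°, cos -13°); with |EQ| = 11.6, Q = (58.35, 19.29). Then |BQ| = |Q − B| = 61.45.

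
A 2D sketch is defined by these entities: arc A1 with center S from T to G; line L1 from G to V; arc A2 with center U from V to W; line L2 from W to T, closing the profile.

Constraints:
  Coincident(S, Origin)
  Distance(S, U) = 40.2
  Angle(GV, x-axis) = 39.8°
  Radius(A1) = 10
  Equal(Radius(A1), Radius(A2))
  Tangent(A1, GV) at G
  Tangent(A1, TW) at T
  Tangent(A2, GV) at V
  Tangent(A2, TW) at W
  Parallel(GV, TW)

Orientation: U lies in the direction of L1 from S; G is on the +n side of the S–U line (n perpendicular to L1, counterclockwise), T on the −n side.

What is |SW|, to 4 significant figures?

41.43

The slot axis is L1's direction at 39.8°, so u = (cos 39.8°, sin 39.8°) = (0.7683, 0.6401) and n = (−sin 39.8°, cos 39.8°) = (-0.6401, 0.7683). S is at the origin and U lies 40.2 along u from S, so U = 40.2·u = (30.88, 25.73). Tangency of A1 to both parallel lines with radius 10.0 puts G and T at S ± 10.0·n: G = (-6.401, 7.683), T = (6.401, -7.683). Equal radii place V and W the same way about U: V = U + 10.0·n = (24.48, 33.42), W = U − 10.0·n = (37.29, 18.05). Then |SW| = |W − S| = 41.43.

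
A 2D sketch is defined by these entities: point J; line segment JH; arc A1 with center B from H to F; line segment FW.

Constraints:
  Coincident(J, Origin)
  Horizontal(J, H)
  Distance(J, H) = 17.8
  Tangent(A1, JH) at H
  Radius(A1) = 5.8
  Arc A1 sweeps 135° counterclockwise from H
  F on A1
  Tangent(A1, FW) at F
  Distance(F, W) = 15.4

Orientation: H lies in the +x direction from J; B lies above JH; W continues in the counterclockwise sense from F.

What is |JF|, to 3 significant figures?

24.0

J is at the origin; J and H share the same y with |JH| = 17.8 and H on the +x side, so H = (17.8, 0.00). A1 meets JH tangentially, so BH is at right angles to JH, so B = H + (0, 5.8) = (17.8, 5.80). On A1, H sits at bearing -90° from B; a 135° counterclockwise sweep puts F at bearing 45°, so F = B + 5.8·(cos 45°, sin 45°) = (21.9, 9.90). Then |JF| = |F − J| = 24.0.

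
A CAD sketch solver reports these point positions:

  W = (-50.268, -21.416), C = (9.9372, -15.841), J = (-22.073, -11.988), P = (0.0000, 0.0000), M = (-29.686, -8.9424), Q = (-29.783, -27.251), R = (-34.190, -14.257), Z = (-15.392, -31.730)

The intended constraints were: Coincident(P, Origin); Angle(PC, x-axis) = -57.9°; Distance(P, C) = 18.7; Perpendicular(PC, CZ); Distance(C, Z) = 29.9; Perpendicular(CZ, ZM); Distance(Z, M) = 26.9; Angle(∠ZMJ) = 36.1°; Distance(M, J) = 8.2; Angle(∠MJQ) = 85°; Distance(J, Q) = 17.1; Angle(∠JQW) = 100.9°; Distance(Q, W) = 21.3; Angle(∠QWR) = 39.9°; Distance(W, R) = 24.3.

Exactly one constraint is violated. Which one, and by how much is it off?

Distance(W, R) = 24.3 — off by 6.70.

P = (0.00, 0.00) ✓; PC at -57.90° ✓; |PC| = 18.70 ✓; ∠(PC, CZ) = 90.00° ✓; |CZ| = 29.90 ✓; ∠(CZ, ZM) = 90.00° ✓; |ZM| = 26.90 ✓; ∠ZMJ = 36.10° ✓; |MJ| = 8.200 ✓; ∠MJQ = 85.00° ✓; |JQ| = 17.10 ✓; ∠JQW = 100.9° ✓; |QW| = 21.30 ✓; ∠QWR = 39.90° ✓; |WR| = 17.60 ✗.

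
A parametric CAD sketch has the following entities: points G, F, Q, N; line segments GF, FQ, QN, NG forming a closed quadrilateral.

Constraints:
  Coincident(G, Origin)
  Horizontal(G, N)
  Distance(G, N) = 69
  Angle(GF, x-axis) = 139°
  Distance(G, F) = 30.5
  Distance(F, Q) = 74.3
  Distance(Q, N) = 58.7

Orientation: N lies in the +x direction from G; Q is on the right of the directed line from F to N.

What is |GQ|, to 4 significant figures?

44.55

G is at the origin; G and N share the same y with |GN| = 69.0 and N in +x, so N = (69.0, 0). GF runs at 139.0° with |GF| = 30.5, so F = (-23.02, 20.01). Q is determined by |FQ| = 74.3 and |QN| = 58.7 together: it lies at the intersection of circle(F, 74.3) and circle(N, 58.7). With |FN| = 94.17, the foot of the radical line on FN is 58.10 from F and the perpendicular offset is √(74.3² − 58.10²) = 46.31. Taking the right-of-FN solution: Q = (23.91, -37.59).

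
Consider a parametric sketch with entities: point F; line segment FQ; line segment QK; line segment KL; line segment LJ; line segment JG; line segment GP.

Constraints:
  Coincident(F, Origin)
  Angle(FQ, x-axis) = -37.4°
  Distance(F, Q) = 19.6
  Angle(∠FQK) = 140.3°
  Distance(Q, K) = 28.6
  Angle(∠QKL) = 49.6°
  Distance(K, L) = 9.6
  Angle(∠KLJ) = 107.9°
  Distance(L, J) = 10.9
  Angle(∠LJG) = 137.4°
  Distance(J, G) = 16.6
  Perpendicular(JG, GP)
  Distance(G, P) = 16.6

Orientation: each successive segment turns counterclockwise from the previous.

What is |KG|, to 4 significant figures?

26.15

F is at the origin; FQ runs at -37.4° with length 19.6, so Q = (15.57, -11.90). ∠FQK = 140.3° gives QK at 2.300° from the x-axis; with |QK| = 28.6, K = (44.15, -10.76). ∠QKL = 49.6° gives KL at 132.7° from the x-axis; with |KL| = 9.6, L = (37.64, -3.702). ∠KLJ = 107.9° gives LJ at -155.2° from the x-axis; with |LJ| = 10.9, J = (27.74, -8.274). ∠LJG = 137.4° gives JG at -112.6° from the x-axis; with |JG| = 16.6, G = (21.36, -23.60). Then |KG| = |G − K| = 26.15.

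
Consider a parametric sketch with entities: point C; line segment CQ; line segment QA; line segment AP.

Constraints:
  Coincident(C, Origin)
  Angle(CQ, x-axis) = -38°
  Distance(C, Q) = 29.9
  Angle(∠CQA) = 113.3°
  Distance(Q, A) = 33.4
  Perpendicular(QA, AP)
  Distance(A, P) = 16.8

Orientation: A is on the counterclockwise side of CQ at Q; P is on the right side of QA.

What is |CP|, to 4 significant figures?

63.28

∠CQA = 113.3°, so QA runs at -38.0° + (180° − 113.3°) = 28.70° from the x-axis; with |QA| = 33.4, A = Q + 33.4·(cos 28.70°, sin 28.70°) = (52.86, -2.369). The perpendicularity gives AP at right angles to QA; with |AP| = 16.8 on the right of QA, P = A + 16.8·(0.4802, -0.8771) = (60.93, -17.10). Then |CP| = |P − C| = 63.28.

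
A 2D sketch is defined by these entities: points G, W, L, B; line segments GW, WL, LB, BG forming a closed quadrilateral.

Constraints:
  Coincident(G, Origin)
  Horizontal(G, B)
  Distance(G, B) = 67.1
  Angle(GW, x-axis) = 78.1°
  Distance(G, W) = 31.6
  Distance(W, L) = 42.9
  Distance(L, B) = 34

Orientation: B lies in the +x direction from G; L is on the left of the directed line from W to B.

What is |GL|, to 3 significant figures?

57.3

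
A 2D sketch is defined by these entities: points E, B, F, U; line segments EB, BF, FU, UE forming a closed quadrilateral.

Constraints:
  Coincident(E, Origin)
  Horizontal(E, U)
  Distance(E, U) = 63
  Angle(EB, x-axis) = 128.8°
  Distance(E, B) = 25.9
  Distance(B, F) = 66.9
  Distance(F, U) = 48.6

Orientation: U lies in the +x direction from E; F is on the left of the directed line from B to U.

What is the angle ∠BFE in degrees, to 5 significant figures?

22.645°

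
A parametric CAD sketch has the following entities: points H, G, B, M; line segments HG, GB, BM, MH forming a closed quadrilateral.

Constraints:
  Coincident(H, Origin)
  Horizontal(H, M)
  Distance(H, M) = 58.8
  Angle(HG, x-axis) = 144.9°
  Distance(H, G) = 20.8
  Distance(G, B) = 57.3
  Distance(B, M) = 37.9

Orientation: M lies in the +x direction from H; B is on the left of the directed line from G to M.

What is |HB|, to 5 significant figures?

48.297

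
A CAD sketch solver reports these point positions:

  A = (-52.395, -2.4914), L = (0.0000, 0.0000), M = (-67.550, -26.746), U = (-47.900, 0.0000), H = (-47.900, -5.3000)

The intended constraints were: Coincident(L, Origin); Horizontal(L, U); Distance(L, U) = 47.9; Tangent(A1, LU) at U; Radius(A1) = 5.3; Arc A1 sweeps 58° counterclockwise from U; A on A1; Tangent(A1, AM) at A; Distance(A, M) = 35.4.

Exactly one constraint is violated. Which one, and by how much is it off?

Distance(A, M) = 35.4 — off by 6.80.

L = (0.00, 0.00) ✓; L.y = 0.00, U.y = 0.00 ✓; |LU| = 47.90 ✓; ∠(HU, UL) = 90.00° ✓; |HU| = 5.300 ✓; bearing(H→A) − bearing(H→U) = 58.00° ✓; |HA| = 5.300 ✓; ∠(HA, AM) = 90.00° ✓; |AM| = 28.60 ✗.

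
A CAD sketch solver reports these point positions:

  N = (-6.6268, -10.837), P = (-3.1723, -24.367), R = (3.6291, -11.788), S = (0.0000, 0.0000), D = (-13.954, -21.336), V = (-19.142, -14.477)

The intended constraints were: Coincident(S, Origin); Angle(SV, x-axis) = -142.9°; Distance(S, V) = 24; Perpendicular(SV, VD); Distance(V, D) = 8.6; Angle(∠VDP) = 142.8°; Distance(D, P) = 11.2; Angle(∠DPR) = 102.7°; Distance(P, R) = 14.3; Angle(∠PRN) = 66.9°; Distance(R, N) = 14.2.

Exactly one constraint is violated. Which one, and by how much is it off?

Distance(R, N) = 14.2 — off by 3.90.

S = (0.00, 0.00) ✓; SV at -142.9° ✓; |SV| = 24.00 ✓; ∠(SV, VD) = 90.00° ✓; |VD| = 8.600 ✓; ∠VDP = 142.8° ✓; |DP| = 11.20 ✓; ∠DPR = 102.7° ✓; |PR| = 14.30 ✓; ∠PRN = 66.90° ✓; |RN| = 10.30 ✗.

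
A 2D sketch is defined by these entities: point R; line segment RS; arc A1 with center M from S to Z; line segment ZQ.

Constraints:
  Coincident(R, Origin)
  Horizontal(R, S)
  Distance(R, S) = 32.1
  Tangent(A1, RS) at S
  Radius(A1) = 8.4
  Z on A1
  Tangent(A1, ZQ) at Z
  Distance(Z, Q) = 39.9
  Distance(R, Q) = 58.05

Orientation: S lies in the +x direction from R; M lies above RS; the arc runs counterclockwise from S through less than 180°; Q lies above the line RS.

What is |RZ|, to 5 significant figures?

41.580

R is at the origin; R and S share the same y with |RS| = 32.1 and S on the +x side, so S = (32.100, 0.0000). A1 meets RS tangentially, so MS is at right angles to RS, so M = S + (0, 8.4) = (32.100, 8.4000). Since MZ ⟂ ZQ (tangency), |MQ| = √(8.4² + 39.9²) = 40.775 regardless of where Z sits on A1. So Q lies on both circle(R, 58.05) and circle(M, 40.775); the above-RS intersection is Q = (30.878, 49.156). Z is the foot of the tangent from Q: Z = (40.264, 10.376).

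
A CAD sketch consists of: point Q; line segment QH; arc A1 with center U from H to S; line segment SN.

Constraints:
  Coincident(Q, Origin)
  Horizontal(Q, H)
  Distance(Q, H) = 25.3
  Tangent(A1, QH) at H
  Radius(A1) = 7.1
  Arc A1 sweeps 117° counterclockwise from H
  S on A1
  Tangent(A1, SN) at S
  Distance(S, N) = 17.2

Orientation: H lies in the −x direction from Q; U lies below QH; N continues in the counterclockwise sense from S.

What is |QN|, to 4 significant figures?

35.00

Q is at the origin; Q and H share the same y with |QH| = 25.3 and H on the −x side, so H = (-25.30, 0.000). A1 meets QH tangentially, so UH is at right angles to QH, so U = H + (0, -7.1) = (-25.30, -7.100). On A1, H sits at bearing 90° from U; a 117° counterclockwise sweep puts S at bearing 207°, so S = U + 7.1·(cos 207°, sin 207°) = (-31.63, -10.32). The tangent condition forces US to be normal to SN, so SN runs along (−sin 207°, cos 207°); with |SN| = 17.2, N = (-23.82, -25.65). Then |QN| = |N − Q| = 35.00.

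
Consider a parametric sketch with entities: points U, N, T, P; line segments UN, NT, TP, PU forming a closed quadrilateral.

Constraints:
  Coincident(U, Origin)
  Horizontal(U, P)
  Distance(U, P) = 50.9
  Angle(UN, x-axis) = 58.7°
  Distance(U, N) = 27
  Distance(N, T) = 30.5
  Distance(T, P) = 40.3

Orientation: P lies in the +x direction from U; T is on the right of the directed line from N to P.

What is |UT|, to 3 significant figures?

13.4

Checks: |NT| = 30.50 ✓; |TP| = 40.30 ✓.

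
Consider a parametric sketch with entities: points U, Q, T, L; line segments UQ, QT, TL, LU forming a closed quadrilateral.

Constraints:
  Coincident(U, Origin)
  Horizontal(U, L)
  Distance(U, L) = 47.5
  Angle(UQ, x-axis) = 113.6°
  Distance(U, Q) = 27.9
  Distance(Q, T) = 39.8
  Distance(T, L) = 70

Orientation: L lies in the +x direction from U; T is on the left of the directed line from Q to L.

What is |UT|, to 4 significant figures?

60.05

Checks: |QT| = 39.80 ✓; |TL| = 70.00 ✓.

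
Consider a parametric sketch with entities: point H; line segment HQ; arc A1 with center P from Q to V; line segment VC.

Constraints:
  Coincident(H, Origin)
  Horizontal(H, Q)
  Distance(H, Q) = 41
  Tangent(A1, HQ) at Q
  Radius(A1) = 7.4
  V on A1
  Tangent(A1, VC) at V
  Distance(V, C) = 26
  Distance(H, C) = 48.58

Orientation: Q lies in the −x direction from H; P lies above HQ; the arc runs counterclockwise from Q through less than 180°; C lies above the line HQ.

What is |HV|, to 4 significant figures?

34.50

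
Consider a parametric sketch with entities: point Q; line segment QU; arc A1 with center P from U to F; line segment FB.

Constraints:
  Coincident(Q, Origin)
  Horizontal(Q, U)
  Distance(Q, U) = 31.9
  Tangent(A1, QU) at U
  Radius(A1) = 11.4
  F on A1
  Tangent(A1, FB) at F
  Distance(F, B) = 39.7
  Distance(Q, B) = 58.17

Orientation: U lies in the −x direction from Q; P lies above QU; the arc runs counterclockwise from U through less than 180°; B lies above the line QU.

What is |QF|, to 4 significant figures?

24.27

Checks: |PF| = 11.40 ✓; ∠(PF, FB) = 90.00° ✓; |FB| = 39.70 ✓; |QB| = 58.17 ✓.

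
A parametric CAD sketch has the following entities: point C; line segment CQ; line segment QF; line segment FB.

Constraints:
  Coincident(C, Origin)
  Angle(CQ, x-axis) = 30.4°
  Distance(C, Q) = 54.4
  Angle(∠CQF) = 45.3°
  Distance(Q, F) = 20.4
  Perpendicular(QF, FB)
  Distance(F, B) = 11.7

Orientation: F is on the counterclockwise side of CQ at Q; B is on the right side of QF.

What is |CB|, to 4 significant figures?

53.44

C is at the origin; CQ runs at 30.4° with length 54.4, so Q = 54.4·(cos 30.4°, sin 30.4°) = (46.92, 27.53). ∠CQF = 45.3°, so QF runs at 30.4° + (180° − 45.3°) = 165.1° from the x-axis; with |QF| = 20.4, F = Q + 20.4·(cos 165.1°, sin 165.1°) = (27.21, 32.77). QF is perpendicular to FB; with |FB| = 11.7 on the right of QF, B = F + 11.7·(0.2571, 0.9664) = (30.22, 44.08). Then |CB| = |B − C| = 53.44.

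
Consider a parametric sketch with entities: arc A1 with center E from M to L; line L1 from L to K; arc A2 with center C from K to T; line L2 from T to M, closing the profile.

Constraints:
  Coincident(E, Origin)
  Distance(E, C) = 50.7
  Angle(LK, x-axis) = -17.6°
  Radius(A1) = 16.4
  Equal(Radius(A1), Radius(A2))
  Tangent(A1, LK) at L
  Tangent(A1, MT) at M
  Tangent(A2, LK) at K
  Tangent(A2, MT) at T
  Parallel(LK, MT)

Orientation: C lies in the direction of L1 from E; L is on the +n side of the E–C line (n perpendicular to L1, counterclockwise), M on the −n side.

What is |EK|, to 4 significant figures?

53.29

Tangency of A1 to both parallel lines with radius 16.4 puts L and M at E ± 16.4·n: L = (4.959, 15.63), M = (-4.959, -15.63). Equal radii place K and T the same way about C: K = C + 16.4·n = (53.29, 0.3022), T = C − 16.4·n = (43.37, -30.96). Then |EK| = |K − E| = 53.29.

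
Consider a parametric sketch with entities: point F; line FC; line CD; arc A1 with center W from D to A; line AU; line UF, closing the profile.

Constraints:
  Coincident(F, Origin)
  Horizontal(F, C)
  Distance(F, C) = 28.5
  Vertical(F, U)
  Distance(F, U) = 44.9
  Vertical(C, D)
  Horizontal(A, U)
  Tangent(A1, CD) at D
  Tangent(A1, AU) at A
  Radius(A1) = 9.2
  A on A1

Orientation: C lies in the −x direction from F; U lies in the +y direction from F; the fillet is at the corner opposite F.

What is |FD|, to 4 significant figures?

45.68

F is at the origin; FC is horizontal with |FC| = 28.5 and C on the −x side, so C = (-28.50, 0.000). FU is vertical with |FU| = 44.9 and U on the +y side, so U = (0.000, 44.90). The virtual corner opposite F is at (-28.50, 44.90). Tangency of A1 to CD means the radius WD is perpendicular to CD and A1 meets AU tangentially, so WA is at right angles to AU, with radius 9.2, so the center W sits 9.2 in from both sides at W = (-19.30, 35.70). That places the tangent points at D = (-28.50, 35.70) on CD and A = (-19.30, 44.90) on AU. Then |FD| = |D − F| = 45.68.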